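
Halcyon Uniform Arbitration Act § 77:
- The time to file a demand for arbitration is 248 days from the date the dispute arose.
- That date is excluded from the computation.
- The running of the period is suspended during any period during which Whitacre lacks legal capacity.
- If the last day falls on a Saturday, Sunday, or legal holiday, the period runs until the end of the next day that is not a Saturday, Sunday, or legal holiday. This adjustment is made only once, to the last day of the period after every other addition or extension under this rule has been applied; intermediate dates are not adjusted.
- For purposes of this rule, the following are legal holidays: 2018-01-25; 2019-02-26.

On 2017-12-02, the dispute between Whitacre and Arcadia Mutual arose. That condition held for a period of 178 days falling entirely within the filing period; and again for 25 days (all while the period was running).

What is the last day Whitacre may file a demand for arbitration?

February 27, 2019

248 days after 2017-12-02 is August 7, 2018.
Tolling adds 178 days: August 7, 2018 + 178 days = February 1, 2019.
Tolling adds 25 days: February 1, 2019 + 25 days = February 26, 2019.
February 26, 2019 is a listed holiday. The next qualifying day is February 27, 2019.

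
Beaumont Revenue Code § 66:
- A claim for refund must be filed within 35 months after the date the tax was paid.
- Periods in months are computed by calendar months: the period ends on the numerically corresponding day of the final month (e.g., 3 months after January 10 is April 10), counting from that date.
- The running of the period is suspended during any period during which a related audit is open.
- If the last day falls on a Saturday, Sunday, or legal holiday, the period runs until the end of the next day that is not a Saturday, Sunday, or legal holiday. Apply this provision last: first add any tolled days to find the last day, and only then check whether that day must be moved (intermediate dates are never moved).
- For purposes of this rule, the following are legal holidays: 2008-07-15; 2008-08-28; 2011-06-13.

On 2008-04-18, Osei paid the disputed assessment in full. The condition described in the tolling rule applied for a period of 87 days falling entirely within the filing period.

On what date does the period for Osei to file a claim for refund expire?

35 months after 2008-04-18 is March 18, 2011.
Tolling adds 87 days: March 18, 2011 + 87 days = June 13, 2011.
June 13, 2011 is a listed holiday. The next qualifying day is June 14, 2011.

June 14, 2011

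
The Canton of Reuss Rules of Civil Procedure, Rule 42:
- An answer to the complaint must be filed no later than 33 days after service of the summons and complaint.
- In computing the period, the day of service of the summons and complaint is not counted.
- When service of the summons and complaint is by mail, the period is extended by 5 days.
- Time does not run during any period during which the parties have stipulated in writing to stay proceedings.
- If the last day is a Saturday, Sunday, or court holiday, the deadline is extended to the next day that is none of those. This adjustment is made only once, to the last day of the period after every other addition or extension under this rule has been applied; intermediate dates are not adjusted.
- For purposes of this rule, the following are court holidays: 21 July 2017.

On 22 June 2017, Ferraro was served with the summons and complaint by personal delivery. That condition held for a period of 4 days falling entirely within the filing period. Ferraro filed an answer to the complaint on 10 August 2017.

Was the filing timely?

33 days after 22 June 2017 is July 25, 2017.
Service was not by mail, so no mail extension applies.
Tolling adds 4 days: July 25, 2017 + 4 days = July 29, 2017.
July 29, 2017 is Saturday; July 30, 2017 is Sunday. The next qualifying day is July 31, 2017.
The deadline is July 31, 2017; the filing on August 10, 2017 is after that date.

No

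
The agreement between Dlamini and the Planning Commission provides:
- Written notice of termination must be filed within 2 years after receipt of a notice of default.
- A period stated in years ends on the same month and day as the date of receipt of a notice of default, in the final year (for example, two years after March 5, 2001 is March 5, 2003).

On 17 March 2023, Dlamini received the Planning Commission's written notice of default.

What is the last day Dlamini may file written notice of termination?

March 17, 2025

2 years after 17 March 2023 is March 17, 2025.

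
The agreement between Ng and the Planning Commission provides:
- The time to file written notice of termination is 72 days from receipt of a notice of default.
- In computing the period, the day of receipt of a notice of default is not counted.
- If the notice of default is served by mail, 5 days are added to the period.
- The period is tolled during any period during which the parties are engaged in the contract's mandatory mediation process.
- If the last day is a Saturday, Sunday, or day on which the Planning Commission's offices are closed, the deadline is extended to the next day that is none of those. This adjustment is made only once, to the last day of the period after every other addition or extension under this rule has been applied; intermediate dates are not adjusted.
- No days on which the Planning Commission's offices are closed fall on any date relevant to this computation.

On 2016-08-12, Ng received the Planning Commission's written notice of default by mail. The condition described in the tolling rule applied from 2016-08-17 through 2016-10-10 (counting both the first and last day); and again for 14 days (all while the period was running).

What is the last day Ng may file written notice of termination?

January 5, 2017

72 days after 2016-08-12 is October 23, 2016.
Service was by mail, adding 5 days: October 23, 2016 + 5 days = October 28, 2016.
From August 17, 2016 through October 10, 2016 inclusive is 55 days; tolling adds 55 days: October 28, 2016 + 55 days = December 22, 2016.
Tolling adds 14 days: December 22, 2016 + 14 days = January 5, 2017.
January 5, 2017 is a Thursday and not a day on which the Planning Commission's offices are closed, so no extension applies.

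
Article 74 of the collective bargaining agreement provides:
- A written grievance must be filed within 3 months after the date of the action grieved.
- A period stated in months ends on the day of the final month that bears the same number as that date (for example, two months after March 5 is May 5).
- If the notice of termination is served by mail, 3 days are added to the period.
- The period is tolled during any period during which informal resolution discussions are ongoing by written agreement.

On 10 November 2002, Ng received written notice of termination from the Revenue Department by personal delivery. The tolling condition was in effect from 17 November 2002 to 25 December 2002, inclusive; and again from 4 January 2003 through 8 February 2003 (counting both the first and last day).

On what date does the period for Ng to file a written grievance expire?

3 months after 10 November 2002 is February 10, 2003.
Service was not by mail, so no mail extension applies.
From November 17, 2002 through December 25, 2002 inclusive is 39 days; tolling adds 39 days: February 10, 2003 + 39 days = March 21, 2003.
From January 4, 2003 through February 8, 2003 inclusive is 36 days; tolling adds 36 days: March 21, 2003 + 36 days = April 26, 2003.

April 26, 2003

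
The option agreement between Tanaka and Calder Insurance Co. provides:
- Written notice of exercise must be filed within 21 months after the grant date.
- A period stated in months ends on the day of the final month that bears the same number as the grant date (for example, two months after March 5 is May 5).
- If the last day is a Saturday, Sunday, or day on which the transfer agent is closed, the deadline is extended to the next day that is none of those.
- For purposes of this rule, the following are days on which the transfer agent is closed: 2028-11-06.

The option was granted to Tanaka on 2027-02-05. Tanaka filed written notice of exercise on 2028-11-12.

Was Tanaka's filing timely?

21 months after 2027-02-05 is November 5, 2028.
November 5, 2028 is Sunday; November 6, 2028 is a listed holiday. The next qualifying day is November 7, 2028.
The deadline is November 7, 2028; the filing on November 12, 2028 is after that date.

No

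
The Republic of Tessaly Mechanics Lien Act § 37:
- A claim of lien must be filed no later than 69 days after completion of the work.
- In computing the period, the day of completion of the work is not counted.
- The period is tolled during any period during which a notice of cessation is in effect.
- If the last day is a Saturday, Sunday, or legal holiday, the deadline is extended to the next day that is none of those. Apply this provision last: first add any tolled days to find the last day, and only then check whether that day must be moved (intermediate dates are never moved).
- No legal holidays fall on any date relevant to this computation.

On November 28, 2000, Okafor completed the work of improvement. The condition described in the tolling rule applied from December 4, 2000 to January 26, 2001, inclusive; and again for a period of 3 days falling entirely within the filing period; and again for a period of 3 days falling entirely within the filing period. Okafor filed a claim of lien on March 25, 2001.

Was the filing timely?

Yes

69 days after November 28, 2000 is February 5, 2001.
From December 4, 2000 through January 26, 2001 inclusive is 54 days; tolling adds 54 days: February 5, 2001 + 54 days = March 31, 2001.
Tolling adds 3 days: March 31, 2001 + 3 days = April 3, 2001.
Tolling adds 3 days: April 3, 2001 + 3 days = April 6, 2001.
April 6, 2001 is a Friday and not a legal holiday, so no extension applies.
The deadline is April 6, 2001; the filing on March 25, 2001 is on or before that date.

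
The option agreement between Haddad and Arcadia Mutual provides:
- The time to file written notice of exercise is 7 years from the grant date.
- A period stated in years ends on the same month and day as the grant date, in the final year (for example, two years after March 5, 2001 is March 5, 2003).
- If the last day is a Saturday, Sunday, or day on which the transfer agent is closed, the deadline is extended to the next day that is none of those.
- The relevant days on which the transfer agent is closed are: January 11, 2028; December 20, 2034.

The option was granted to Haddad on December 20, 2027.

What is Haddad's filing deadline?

7 years after December 20, 2027 is December 20, 2034.
December 20, 2034 is a listed holiday. The next qualifying day is December 21, 2034.

December 21, 2034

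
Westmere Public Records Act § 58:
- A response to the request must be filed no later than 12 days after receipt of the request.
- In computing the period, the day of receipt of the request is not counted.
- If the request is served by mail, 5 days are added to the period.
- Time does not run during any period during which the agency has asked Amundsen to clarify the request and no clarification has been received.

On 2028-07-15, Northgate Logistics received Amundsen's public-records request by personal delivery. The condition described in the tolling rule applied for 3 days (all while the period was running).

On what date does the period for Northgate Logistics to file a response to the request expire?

July 30, 2028

12 days after 2028-07-15 is July 27, 2028.
Service was not by mail, so no mail extension applies.
Tolling adds 3 days: July 27, 2028 + 3 days = July 30, 2028.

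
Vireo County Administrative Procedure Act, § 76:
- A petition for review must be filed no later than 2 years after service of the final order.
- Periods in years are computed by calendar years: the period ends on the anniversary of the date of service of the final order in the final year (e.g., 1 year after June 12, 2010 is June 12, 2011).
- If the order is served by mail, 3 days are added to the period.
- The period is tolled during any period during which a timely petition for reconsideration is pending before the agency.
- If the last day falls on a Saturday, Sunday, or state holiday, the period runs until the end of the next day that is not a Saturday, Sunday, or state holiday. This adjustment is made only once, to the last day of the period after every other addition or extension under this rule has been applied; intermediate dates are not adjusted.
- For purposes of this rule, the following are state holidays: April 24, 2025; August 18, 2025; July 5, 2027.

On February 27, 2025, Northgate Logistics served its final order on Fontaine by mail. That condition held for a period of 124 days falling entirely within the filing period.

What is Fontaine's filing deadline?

July 6, 2027

2 years after February 27, 2025 is February 27, 2027.
Service was by mail, adding 3 days: February 27, 2027 + 3 days = March 2, 2027.
Tolling adds 124 days: March 2, 2027 + 124 days = July 4, 2027.
July 4, 2027 is Sunday; July 5, 2027 is a listed holiday. The next qualifying day is July 6, 2027.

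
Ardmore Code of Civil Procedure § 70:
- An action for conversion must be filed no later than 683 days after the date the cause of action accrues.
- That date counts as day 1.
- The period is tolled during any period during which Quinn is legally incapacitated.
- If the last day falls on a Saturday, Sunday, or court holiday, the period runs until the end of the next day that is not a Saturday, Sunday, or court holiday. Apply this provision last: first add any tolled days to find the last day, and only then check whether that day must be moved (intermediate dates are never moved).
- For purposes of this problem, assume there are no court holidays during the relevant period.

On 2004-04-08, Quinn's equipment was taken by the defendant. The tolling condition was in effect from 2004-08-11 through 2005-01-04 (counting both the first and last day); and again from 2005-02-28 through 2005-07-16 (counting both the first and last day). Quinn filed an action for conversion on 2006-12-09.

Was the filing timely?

Counting 2004-04-08 as day 1, day 683 is February 19, 2006.
From August 11, 2004 through January 4, 2005 inclusive is 147 days; tolling adds 147 days: February 19, 2006 + 147 days = July 16, 2006.
From February 28, 2005 through July 16, 2005 inclusive is 139 days; tolling adds 139 days: July 16, 2006 + 139 days = December 2, 2006.
December 2, 2006 is Saturday; December 3, 2006 is Sunday. The next qualifying day is December 4, 2006.
The deadline is December 4, 2006; the filing on December 9, 2006 is after that date.

No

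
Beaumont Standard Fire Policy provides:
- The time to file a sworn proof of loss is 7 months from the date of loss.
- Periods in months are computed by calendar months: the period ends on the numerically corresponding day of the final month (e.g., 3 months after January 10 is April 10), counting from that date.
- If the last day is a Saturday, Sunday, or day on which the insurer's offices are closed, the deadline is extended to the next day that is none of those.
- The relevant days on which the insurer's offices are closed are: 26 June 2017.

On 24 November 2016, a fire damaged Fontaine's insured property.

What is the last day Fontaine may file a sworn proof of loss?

June 27, 2017

7 months after 24 November 2016 is June 24, 2017.
June 24, 2017 is Saturday; June 25, 2017 is Sunday; June 26, 2017 is a listed holiday. The next qualifying day is June 27, 2017.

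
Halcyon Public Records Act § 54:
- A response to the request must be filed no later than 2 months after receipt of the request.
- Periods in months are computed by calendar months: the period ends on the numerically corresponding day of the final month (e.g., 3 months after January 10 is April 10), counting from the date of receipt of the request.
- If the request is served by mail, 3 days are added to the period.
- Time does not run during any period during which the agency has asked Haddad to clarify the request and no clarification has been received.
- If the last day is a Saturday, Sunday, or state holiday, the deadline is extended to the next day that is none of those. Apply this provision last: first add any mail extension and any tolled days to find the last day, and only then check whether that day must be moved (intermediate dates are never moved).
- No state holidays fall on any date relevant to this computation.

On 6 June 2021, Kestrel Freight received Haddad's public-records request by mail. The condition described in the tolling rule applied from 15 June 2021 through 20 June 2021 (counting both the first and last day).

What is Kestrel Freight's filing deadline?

August 16, 2021

2 months after 6 June 2021 is August 6, 2021.
Service was by mail, adding 3 days: August 6, 2021 + 3 days = August 9, 2021.
From June 15, 2021 through June 20, 2021 inclusive is 6 days; tolling adds 6 days: August 9, 2021 + 6 days = August 15, 2021.
August 15, 2021 is Sunday. The next qualifying day is August 16, 2021.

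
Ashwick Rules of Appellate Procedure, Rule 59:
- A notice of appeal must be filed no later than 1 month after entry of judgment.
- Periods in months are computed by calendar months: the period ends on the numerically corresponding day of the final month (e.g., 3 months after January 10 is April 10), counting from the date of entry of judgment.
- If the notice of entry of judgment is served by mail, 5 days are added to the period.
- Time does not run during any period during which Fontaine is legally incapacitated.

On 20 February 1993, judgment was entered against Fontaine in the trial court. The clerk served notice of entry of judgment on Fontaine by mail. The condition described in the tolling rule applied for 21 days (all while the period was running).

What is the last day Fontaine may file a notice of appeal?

April 15, 1993

1 month after 20 February 1993 is March 20, 1993.
Service was by mail, adding 5 days: March 20, 1993 + 5 days = March 25, 1993.
Tolling adds 21 days: March 25, 1993 + 21 days = April 15, 1993.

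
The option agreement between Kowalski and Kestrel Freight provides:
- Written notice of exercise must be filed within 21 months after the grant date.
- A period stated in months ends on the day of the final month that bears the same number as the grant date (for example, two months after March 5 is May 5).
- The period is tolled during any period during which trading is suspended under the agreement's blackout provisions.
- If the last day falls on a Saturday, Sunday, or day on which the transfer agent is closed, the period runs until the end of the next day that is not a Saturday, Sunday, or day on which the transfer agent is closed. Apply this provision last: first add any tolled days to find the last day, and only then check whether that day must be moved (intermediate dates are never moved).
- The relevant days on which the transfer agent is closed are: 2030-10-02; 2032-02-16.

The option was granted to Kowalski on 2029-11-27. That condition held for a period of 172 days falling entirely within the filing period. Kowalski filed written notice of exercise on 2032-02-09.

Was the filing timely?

21 months after 2029-11-27 is August 27, 2031.
Tolling adds 172 days: August 27, 2031 + 172 days = February 15, 2032.
February 15, 2032 is Sunday; February 16, 2032 is a listed holiday. The next qualifying day is February 17, 2032.
The deadline is February 17, 2032; the filing on February 9, 2032 is on or before that date.

Yes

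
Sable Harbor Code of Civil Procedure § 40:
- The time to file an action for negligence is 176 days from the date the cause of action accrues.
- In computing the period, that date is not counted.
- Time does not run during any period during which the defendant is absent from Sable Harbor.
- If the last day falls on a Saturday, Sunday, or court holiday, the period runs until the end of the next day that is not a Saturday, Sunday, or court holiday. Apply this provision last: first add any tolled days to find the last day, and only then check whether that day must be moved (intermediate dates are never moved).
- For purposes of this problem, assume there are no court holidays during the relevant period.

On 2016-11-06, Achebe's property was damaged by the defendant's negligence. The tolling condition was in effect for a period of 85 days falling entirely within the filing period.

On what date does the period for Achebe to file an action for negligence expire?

176 days after 2016-11-06 is May 1, 2017.
Tolling adds 85 days: May 1, 2017 + 85 days = July 25, 2017.
July 25, 2017 is a Tuesday and not a court holiday, so no extension applies.

July 25, 2017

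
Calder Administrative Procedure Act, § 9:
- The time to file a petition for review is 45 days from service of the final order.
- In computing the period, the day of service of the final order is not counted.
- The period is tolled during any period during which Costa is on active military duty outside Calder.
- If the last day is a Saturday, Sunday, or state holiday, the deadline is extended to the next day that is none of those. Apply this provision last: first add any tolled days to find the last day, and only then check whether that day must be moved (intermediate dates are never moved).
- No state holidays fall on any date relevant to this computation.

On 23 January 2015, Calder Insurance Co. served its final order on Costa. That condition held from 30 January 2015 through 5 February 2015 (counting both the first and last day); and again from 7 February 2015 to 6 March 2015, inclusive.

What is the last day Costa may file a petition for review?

45 days after 23 January 2015 is March 9, 2015.
From January 30, 2015 through February 5, 2015 inclusive is 7 days; tolling adds 7 days: March 9, 2015 + 7 days = March 16, 2015.
From February 7, 2015 through March 6, 2015 inclusive is 28 days; tolling adds 28 days: March 16, 2015 + 28 days = April 13, 2015.
April 13, 2015 is a Monday and not a state holiday, so no extension applies.

April 13, 2015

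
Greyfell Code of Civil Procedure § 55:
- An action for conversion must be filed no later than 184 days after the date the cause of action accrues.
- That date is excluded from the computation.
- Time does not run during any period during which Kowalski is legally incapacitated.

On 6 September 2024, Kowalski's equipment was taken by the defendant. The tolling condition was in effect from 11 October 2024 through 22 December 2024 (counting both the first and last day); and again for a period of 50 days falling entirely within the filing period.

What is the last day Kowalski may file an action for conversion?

184 days after 6 September 2024 is March 9, 2025.
From October 11, 2024 through December 22, 2024 inclusive is 73 days; tolling adds 73 days: March 9, 2025 + 73 days = May 21, 2025.
Tolling adds 50 days: May 21, 2025 + 50 days = July 10, 2025.

July 10, 2025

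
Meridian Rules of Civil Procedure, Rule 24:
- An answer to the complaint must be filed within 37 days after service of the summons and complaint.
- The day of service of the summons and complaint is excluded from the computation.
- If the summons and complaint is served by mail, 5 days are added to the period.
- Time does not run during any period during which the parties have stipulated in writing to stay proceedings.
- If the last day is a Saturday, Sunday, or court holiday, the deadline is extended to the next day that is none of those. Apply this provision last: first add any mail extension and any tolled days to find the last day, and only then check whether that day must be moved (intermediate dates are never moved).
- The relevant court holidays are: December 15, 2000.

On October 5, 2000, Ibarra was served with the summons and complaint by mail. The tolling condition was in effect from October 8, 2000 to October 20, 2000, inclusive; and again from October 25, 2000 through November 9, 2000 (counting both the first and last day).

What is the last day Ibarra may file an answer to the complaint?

December 18, 2000

37 days after October 5, 2000 is November 11, 2000.
Service was by mail, adding 5 days: November 11, 2000 + 5 days = November 16, 2000.
From October 8, 2000 through October 20, 2000 inclusive is 13 days; tolling adds 13 days: November 16, 2000 + 13 days = November 29, 2000.
From October 25, 2000 through November 9, 2000 inclusive is 16 days; tolling adds 16 days: November 29, 2000 + 16 days = December 15, 2000.
December 15, 2000 is a listed holiday; December 16, 2000 is Saturday; December 17, 2000 is Sunday. The next qualifying day is December 18, 2000.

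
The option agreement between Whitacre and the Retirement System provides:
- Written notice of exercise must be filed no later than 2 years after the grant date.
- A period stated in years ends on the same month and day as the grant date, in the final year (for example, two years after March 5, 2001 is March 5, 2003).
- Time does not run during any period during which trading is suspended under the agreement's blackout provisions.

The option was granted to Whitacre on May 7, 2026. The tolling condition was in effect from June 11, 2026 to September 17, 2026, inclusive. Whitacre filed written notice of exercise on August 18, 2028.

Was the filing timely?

2 years after May 7, 2026 is May 7, 2028.
From June 11, 2026 through September 17, 2026 inclusive is 99 days; tolling adds 99 days: May 7, 2028 + 99 days = August 14, 2028.
The deadline is August 14, 2028; the filing on August 18, 2028 is after that date.

No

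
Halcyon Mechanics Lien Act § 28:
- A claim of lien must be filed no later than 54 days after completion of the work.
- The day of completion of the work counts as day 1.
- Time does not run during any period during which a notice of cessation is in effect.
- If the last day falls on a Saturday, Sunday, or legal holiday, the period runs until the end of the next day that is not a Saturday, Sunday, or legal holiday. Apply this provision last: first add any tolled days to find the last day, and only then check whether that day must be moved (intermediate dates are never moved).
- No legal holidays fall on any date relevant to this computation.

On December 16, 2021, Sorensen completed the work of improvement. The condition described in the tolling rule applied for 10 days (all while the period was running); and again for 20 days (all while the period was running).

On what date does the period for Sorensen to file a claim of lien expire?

March 9, 2022

Counting December 16, 2021 as day 1, day 54 is February 7, 2022.
Tolling adds 10 days: February 7, 2022 + 10 days = February 17, 2022.
Tolling adds 20 days: February 17, 2022 + 20 days = March 9, 2022.
March 9, 2022 is a Wednesday and not a legal holiday, so no extension applies.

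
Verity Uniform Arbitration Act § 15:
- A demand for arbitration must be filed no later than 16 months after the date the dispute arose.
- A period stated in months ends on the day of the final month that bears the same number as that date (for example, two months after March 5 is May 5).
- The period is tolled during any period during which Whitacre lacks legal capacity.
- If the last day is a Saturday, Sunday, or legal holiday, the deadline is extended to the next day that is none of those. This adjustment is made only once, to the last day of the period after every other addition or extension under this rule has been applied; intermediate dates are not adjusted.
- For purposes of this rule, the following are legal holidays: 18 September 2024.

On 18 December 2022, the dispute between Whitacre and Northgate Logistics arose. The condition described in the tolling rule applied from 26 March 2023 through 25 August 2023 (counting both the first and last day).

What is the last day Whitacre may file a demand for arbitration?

16 months after 18 December 2022 is April 18, 2024.
From March 26, 2023 through August 25, 2023 inclusive is 153 days; tolling adds 153 days: April 18, 2024 + 153 days = September 18, 2024.
September 18, 2024 is a listed holiday. The next qualifying day is September 19, 2024.

September 19, 2024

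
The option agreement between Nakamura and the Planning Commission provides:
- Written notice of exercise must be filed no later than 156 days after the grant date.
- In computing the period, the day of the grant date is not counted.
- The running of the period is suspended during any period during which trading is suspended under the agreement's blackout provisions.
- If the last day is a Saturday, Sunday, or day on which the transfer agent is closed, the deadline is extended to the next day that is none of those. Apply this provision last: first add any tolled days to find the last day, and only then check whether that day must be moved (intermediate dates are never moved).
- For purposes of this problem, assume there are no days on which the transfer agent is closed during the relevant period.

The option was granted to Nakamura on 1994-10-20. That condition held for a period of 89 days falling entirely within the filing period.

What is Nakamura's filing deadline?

156 days after 1994-10-20 is March 25, 1995.
Tolling adds 89 days: March 25, 1995 + 89 days = June 22, 1995.
June 22, 1995 is a Thursday and not a day on which the transfer agent is closed, so no extension applies.

June 22, 1995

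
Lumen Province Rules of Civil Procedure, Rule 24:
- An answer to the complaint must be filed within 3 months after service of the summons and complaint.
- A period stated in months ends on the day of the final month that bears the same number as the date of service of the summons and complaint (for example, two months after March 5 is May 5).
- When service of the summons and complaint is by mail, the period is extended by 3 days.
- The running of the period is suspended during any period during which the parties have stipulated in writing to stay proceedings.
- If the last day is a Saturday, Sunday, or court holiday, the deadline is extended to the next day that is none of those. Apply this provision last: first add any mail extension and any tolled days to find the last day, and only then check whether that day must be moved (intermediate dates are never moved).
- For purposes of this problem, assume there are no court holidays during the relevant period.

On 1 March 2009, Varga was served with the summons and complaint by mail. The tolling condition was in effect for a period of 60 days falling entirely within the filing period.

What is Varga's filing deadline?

August 3, 2009

3 months after 1 March 2009 is June 1, 2009.
Service was by mail, adding 3 days: June 1, 2009 + 3 days = June 4, 2009.
Tolling adds 60 days: June 4, 2009 + 60 days = August 3, 2009.
August 3, 2009 is a Monday and not a court holiday, so no extension applies.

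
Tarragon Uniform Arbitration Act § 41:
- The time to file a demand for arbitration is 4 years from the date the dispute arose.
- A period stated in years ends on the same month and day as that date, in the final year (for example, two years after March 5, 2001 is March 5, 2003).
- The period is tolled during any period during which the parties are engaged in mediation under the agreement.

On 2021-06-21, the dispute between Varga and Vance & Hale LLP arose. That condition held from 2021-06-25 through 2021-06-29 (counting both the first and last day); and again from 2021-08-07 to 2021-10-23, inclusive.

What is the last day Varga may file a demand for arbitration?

4 years after 2021-06-21 is June 21, 2025.
From June 25, 2021 through June 29, 2021 inclusive is 5 days; tolling adds 5 days: June 21, 2025 + 5 days = June 26, 2025.
From August 7, 2021 through October 23, 2021 inclusive is 78 days; tolling adds 78 days: June 26, 2025 + 78 days = September 12, 2025.

September 12, 2025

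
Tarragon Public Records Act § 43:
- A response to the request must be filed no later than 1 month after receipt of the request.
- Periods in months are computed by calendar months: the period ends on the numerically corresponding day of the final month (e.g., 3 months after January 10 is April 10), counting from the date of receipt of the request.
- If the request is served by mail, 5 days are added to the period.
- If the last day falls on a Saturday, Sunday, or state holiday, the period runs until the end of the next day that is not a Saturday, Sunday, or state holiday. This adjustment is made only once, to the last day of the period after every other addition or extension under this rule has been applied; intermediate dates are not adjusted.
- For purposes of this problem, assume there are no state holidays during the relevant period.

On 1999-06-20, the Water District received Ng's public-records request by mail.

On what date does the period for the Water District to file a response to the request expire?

July 26, 1999

1 month after 1999-06-20 is July 20, 1999.
Service was by mail, adding 5 days: July 20, 1999 + 5 days = July 25, 1999.
July 25, 1999 is Sunday. The next qualifying day is July 26, 1999.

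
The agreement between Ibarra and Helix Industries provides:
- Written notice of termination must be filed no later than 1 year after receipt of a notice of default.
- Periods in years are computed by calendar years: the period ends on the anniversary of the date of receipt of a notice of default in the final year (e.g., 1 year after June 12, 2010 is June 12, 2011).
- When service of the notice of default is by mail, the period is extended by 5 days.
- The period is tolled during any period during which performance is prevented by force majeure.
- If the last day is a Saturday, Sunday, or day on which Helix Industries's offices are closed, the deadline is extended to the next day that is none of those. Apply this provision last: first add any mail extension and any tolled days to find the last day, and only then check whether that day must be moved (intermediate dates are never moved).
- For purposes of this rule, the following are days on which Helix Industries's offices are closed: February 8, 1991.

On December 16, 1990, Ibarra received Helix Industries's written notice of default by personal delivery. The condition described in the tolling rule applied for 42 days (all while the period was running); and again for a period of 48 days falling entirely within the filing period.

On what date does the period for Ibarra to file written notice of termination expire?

1 year after December 16, 1990 is December 16, 1991.
Service was not by mail, so no mail extension applies.
Tolling adds 42 days: December 16, 1991 + 42 days = January 27, 1992.
Tolling adds 48 days: January 27, 1992 + 48 days = March 15, 1992.
March 15, 1992 is Sunday. The next qualifying day is March 16, 1992.

March 16, 1992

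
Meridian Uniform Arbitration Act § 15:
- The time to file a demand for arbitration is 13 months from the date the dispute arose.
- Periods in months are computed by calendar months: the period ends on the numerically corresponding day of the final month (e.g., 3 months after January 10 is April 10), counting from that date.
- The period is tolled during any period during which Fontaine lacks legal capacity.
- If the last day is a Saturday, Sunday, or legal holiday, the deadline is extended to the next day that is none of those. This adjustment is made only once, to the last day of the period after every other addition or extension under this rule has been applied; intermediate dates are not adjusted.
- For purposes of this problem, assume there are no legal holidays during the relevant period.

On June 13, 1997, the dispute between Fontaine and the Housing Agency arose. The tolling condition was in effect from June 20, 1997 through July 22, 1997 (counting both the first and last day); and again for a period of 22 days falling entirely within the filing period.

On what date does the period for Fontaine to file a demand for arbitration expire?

13 months after June 13, 1997 is July 13, 1998.
From June 20, 1997 through July 22, 1997 inclusive is 33 days; tolling adds 33 days: July 13, 1998 + 33 days = August 15, 1998.
Tolling adds 22 days: August 15, 1998 + 22 days = September 6, 1998.
September 6, 1998 is Sunday. The next qualifying day is September 7, 1998.

September 7, 1998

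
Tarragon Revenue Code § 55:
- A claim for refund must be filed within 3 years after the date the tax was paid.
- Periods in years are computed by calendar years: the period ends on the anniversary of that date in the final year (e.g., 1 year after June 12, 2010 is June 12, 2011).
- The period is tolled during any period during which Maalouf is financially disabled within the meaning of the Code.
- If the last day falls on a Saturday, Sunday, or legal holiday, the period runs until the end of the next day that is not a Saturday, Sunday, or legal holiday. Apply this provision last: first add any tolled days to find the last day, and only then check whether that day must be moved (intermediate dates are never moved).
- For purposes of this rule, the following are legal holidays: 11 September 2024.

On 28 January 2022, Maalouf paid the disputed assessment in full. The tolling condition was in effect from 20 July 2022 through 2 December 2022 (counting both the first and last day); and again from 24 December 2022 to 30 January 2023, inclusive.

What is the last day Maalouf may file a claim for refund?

3 years after 28 January 2022 is January 28, 2025.
From July 20, 2022 through December 2, 2022 inclusive is 136 days; tolling adds 136 days: January 28, 2025 + 136 days = June 13, 2025.
From December 24, 2022 through January 30, 2023 inclusive is 38 days; tolling adds 38 days: June 13, 2025 + 38 days = July 21, 2025.
July 21, 2025 is a Monday and not a legal holiday, so no extension applies.

July 21, 2025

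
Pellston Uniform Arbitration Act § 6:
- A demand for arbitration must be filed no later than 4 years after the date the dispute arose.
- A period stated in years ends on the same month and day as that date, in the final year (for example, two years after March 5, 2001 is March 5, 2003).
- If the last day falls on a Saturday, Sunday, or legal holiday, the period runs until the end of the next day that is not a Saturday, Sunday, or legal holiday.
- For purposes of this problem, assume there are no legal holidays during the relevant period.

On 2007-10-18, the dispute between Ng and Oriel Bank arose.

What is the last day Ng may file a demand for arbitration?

4 years after 2007-10-18 is October 18, 2011.
October 18, 2011 is a Tuesday and not a legal holiday, so no extension applies.

October 18, 2011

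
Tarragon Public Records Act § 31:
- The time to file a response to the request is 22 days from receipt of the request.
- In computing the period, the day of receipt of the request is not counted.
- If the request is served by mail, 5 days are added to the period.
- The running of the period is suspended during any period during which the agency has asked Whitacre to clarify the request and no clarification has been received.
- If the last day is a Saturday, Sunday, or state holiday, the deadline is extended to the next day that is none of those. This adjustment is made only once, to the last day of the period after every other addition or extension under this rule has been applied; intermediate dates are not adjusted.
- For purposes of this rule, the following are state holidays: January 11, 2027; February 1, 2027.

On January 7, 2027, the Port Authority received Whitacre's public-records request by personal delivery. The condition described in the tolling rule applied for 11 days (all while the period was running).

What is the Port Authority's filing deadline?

22 days after January 7, 2027 is January 29, 2027.
Service was not by mail, so no mail extension applies.
Tolling adds 11 days: January 29, 2027 + 11 days = February 9, 2027.
February 9, 2027 is a Tuesday and not a state holiday, so no extension applies.

February 9, 2027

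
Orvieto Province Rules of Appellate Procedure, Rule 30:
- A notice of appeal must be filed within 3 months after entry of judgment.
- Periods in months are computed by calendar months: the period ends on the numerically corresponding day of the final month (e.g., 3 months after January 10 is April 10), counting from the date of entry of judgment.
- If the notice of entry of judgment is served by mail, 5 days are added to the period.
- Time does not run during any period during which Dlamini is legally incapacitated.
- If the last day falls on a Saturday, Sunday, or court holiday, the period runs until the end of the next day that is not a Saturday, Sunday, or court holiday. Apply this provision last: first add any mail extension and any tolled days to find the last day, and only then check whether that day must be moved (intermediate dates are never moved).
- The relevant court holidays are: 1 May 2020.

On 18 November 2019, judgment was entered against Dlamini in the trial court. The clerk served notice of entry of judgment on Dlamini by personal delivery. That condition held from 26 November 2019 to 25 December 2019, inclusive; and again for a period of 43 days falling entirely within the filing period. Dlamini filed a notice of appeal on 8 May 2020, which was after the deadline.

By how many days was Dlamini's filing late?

3 months after 18 November 2019 is February 18, 2020.
Service was not by mail, so no mail extension applies.
From November 26, 2019 through December 25, 2019 inclusive is 30 days; tolling adds 30 days: February 18, 2020 + 30 days = March 19, 2020.
Tolling adds 43 days: March 19, 2020 + 43 days = May 1, 2020.
May 1, 2020 is a listed holiday; May 2, 2020 is Saturday; May 3, 2020 is Sunday. The next qualifying day is May 4, 2020.
The deadline is May 4, 2020; from May 4, 2020 to May 8, 2020 is 4 days.

4 days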